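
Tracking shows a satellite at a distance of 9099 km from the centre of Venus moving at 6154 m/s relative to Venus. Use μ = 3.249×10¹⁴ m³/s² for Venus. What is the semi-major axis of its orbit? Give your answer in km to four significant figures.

a ≈ 9686 km

r = 9.099×10⁶ m.
Specific orbital energy ε = v²/2 − μ/r = (6154)²/2 − 3.249×10¹⁴/9.099×10⁶ = -1.677×10⁷ J/kg.
Since ε = −μ/(2a), a = −μ/(2ε) = 9.686×10⁶ m = 9686.2 km.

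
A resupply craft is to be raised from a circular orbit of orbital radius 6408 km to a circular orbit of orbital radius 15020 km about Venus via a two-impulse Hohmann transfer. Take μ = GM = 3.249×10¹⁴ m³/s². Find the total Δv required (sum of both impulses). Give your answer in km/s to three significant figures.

Δv_total ≈ 2.36 km/s

r₁ = 6408 km = 6.408×10⁶ m.
r₂ = 15020 km = 1.502×10⁷ m.
Transfer ellipse a_t = (r₁ + r₂)/2 = 1.071×10⁷ m.
At r₁: circular v_c1 = √(μ/r₁) = 7121 m/s; transfer-periapsis v_p = √[μ(2/r₁ − 1/a_t)] = 8431 m/s.
Δv₁ = v_p − v_c1 = 1310 m/s.
At r₂: circular v_c2 = √(μ/r₂) = 4651 m/s; transfer-apoapsis v_a = √[μ(2/r₂ − 1/a_t)] = 3597 m/s.
Δv₂ = v_c2 − v_a = 1054 m/s.
Total Δv = Δv₁ + Δv₂ = 2364 m/s = 2.364 km/s.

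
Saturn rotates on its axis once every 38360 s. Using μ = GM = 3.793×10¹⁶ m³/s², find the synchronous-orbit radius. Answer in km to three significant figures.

r_sync ≈ 1.12×10⁵ km

A synchronous orbit has period T, so by Kepler's third law a = (μT²/4π²)^(1/3).
μT²/4π² = 3.793×10¹⁶ × (3.836×10⁴)² / 39.48 = 1.414×10²⁴ m³.
a = 1.122×10⁸ m = 1.1223×10⁵ km.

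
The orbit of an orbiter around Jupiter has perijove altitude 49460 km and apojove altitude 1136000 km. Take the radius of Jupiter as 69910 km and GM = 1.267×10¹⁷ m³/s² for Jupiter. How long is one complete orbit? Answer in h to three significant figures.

T ≈ 83.6 h

r_p = 69910 + 49460 = 119370 km = 1.1937×10⁸ m.
r_a = 69910 + 1136000 = 1205900 km = 1.2059×10⁹ m.
Semi-major axis a = (r_p + r_a)/2 = (1.1937×10⁵ + 1.2059×10⁶)/2 = 6.6264×10⁵ km = 6.626×10⁸ m.
By Kepler's third law T = 2π√(a³/μ) = 2π × 4.792×10⁴ = 3.011×10⁵ s.
= 83.64 h.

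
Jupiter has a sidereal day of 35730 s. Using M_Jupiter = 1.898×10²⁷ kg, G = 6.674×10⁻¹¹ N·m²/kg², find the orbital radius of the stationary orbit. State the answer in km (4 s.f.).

r_sync ≈ 1.600×10⁵ km

μ = GM = 6.674×10⁻¹¹ × 1.898×10²⁷ = 1.267×10¹⁷ m³/s².
A synchronous orbit has period T, so by Kepler's third law a = (μT²/4π²)^(1/3).
μT²/4π² = 1.267×10¹⁷ × (3.573×10⁴)² / 39.48 = 4.096×10²⁴ m³.
a = 1.600×10⁸ m = 1.6000×10⁵ km.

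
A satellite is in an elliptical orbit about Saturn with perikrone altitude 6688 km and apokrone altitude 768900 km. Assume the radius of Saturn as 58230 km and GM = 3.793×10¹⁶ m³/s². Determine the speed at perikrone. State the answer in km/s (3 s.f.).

v ≈ 32.9 km/s

r_p = 58230 + 6688 = 64918 km = 6.4918×10⁷ m.
r_a = 58230 + 768900 = 827130 km = 8.2713×10⁸ m.
Semi-major axis a = (r_p + r_a)/2 = 4.4602×10⁵ km = 4.460×10⁸ m.
Vis-viva: v² = μ(2/r − 1/a) = 3.793×10¹⁶ × (3.081×10⁻⁸ − 2.242×10⁻⁹) = 1.084×10⁹ m²/s².
v = 32920 m/s = 32.92 km/s.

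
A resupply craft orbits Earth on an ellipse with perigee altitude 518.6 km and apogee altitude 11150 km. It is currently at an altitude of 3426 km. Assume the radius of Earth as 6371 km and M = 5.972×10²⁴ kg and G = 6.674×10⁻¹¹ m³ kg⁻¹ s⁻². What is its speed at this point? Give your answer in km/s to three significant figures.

μ = GM = 6.674×10⁻¹¹ × 5.972×10²⁴ = 3.986×10¹⁴ m³/s².
r_p = 6371 + 518.6 = 6889.6 km = 6.8896×10⁶ m.
r_a = 6371 + 11150 = 17521 km = 1.7521×10⁷ m.
r = 6371 + 3426 = 9797.0 km = 9.797×10⁶ m.
Semi-major axis a = (r_p + r_a)/2 = 12205 km = 1.221×10⁷ m.
Vis-viva: v² = μ(2/r − 1/a) = 3.986×10¹⁴ × (2.041×10⁻⁷ − 8.193×10⁻⁸) = 4.871×10⁷ m²/s².
v = 6979 m/s = 6.979 km/s.

v ≈ 6.98 km/s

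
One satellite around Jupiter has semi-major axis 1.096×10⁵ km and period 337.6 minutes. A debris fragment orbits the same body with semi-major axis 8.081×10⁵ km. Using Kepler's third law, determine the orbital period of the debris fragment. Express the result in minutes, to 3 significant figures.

Kepler's third law: T² ∝ a³, so T₂ = T₁ (a₂/a₁)^(3/2).
a₂/a₁ = 7.373, (a₂/a₁)^(3/2) = 20.02.
T₂ = 337.6 × 20.02 = 6759 minutes.

T₂ ≈ 6760 minutes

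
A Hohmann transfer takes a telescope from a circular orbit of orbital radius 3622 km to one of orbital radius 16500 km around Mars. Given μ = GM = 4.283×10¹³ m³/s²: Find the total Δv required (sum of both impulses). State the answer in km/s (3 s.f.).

r₁ = 3622 km = 3.622×10⁶ m.
r₂ = 16500 km = 1.650×10⁷ m.
Transfer ellipse a_t = (r₁ + r₂)/2 = 1.006×10⁷ m.
At r₁: circular v_c1 = √(μ/r₁) = 3439 m/s; transfer-periapsis v_p = √[μ(2/r₁ − 1/a_t)] = 4404 m/s.
Δv₁ = v_p − v_c1 = 965.0 m/s.
At r₂: circular v_c2 = √(μ/r₂) = 1611 m/s; transfer-apoapsis v_a = √[μ(2/r₂ − 1/a_t)] = 966.7 m/s.
Δv₂ = v_c2 − v_a = 644.4 m/s.
Total Δv = Δv₁ + Δv₂ = 1609 m/s = 1.609 km/s.

Δv_total ≈ 1.61 km/s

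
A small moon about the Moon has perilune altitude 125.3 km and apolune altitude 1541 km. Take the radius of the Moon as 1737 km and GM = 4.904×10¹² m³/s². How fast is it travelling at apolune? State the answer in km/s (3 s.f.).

v ≈ 1.04 km/s

r_p = 1737 + 125.3 = 1862.3 km = 1.8623×10⁶ m.
r_a = 1737 + 1541 = 3278.0 km = 3.2780×10⁶ m.
Semi-major axis a = (r_p + r_a)/2 = 2570.2 km = 2.570×10⁶ m.
Vis-viva: v² = μ(2/r − 1/a) = 4.904×10¹² × (6.101×10⁻⁷ − 3.891×10⁻⁷) = 1.084×10⁶ m²/s².
v = 1041 m/s = 1.041 km/s.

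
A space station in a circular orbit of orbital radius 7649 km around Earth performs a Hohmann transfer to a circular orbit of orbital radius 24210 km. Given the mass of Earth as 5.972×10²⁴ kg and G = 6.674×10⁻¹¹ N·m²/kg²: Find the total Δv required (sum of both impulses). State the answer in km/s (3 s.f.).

μ = GM = 6.674×10⁻¹¹ × 5.972×10²⁴ = 3.986×10¹⁴ m³/s².
r₁ = 7649 km = 7.649×10⁶ m.
r₂ = 24210 km = 2.421×10⁷ m.
Transfer ellipse a_t = (r₁ + r₂)/2 = 1.593×10⁷ m.
At r₁: circular v_c1 = √(μ/r₁) = 7219 m/s; transfer-perigee v_p = √[μ(2/r₁ − 1/a_t)] = 8899 m/s.
Δv₁ = v_p − v_c1 = 1681 m/s.
At r₂: circular v_c2 = √(μ/r₂) = 4057 m/s; transfer-apogee v_a = √[μ(2/r₂ − 1/a_t)] = 2812 m/s.
Δv₂ = v_c2 − v_a = 1246 m/s.
Total Δv = Δv₁ + Δv₂ = 2926 m/s = 2.926 km/s.

Δv_total ≈ 2.93 km/s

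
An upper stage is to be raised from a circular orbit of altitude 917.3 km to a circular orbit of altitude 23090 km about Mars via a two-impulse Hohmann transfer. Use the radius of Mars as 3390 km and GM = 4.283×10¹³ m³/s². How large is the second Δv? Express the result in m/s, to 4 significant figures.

r₁ = 3390 + 917.3 = 4307.3 km = 4.3073×10⁶ m.
r₂ = 3390 + 23090 = 26480 km = 2.6480×10⁷ m.
Transfer ellipse a_t = (r₁ + r₂)/2 = 1.539×10⁷ m.
At r₁: circular v_c1 = √(μ/r₁) = 3153 m/s; transfer-periapsis v_p = √[μ(2/r₁ − 1/a_t)] = 4136 m/s.
At r₂: circular v_c2 = √(μ/r₂) = 1272 m/s; transfer-apoapsis v_a = √[μ(2/r₂ − 1/a_t)] = 672.7 m/s.
Δv₂ = v_c2 − v_a = 599.0 m/s.

Δv ≈ 599.0 m/s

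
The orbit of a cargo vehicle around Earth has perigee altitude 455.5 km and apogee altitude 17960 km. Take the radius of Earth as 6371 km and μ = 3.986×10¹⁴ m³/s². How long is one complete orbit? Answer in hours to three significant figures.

r_p = 6371 + 455.5 = 6826.5 km = 6.8265×10⁶ m.
r_a = 6371 + 17960 = 24331 km = 2.4331×10⁷ m.
Semi-major axis a = (r_p + r_a)/2 = (6826.5 + 24331)/2 = 15579 km = 1.558×10⁷ m.
By Kepler's third law T = 2π√(a³/μ) = 2π × 3.080×10³ = 1.935×10⁴ s.
= 5.375 hours.

T ≈ 5.38 hours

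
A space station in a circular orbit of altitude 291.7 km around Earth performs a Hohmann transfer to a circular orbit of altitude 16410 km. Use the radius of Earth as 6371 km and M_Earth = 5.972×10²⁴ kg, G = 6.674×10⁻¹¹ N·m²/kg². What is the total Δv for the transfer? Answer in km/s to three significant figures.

μ = GM = 6.674×10⁻¹¹ × 5.972×10²⁴ = 3.986×10¹⁴ m³/s².
r₁ = 6371 + 291.7 = 6662.7 km = 6.6627×10⁶ m.
r₂ = 6371 + 16410 = 22781 km = 2.2781×10⁷ m.
Transfer ellipse a_t = (r₁ + r₂)/2 = 1.472×10⁷ m.
At r₁: circular v_c1 = √(μ/r₁) = 7734 m/s; transfer-perigee v_p = √[μ(2/r₁ − 1/a_t)] = 9621 m/s.
Δv₁ = v_p − v_c1 = 1887 m/s.
At r₂: circular v_c2 = √(μ/r₂) = 4183 m/s; transfer-apogee v_a = √[μ(2/r₂ − 1/a_t)] = 2814 m/s.
Δv₂ = v_c2 − v_a = 1369 m/s.
Total Δv = Δv₁ + Δv₂ = 3256 m/s = 3.256 km/s.

Δv_total ≈ 3.26 km/s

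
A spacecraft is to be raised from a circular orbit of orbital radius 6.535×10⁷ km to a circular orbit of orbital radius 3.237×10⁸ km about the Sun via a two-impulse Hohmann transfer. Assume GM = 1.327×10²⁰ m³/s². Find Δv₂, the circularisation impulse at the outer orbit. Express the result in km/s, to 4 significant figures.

Δv ≈ 8.512 km/s

r₁ = 6.535×10⁷ km = 6.535×10¹⁰ m.
r₂ = 3.237×10⁸ km = 3.237×10¹¹ m.
Transfer ellipse a_t = (r₁ + r₂)/2 = 1.945×10¹¹ m.
At r₁: circular v_c1 = √(μ/r₁) = 45060 m/s; transfer-perihelion v_p = √[μ(2/r₁ − 1/a_t)] = 58130 m/s.
At r₂: circular v_c2 = √(μ/r₂) = 20250 m/s; transfer-aphelion v_a = √[μ(2/r₂ − 1/a_t)] = 11740 m/s.
Δv₂ = v_c2 − v_a = 8512 m/s.
= 8.512 km/s.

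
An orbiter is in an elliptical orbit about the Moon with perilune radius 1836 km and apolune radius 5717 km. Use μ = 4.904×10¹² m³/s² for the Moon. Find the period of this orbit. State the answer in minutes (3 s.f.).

Semi-major axis a = (r_p + r_a)/2 = (1836.0 + 5717.0)/2 = 3776.5 km = 3.776×10⁶ m.
By Kepler's third law T = 2π√(a³/μ) = 2π × 3.314×10³ = 2.082×10⁴ s.
= 347.0 minutes.

T ≈ 347 minutes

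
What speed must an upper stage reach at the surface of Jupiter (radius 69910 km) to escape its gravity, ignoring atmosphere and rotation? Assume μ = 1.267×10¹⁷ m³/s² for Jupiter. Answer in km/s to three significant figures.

r = R = 6.991×10⁷ m.
Escape speed v_esc = √(2μ/r) = √(2 × 1.267×10¹⁷ / 6.991×10⁷) = √(3.625×10⁹) = 60210 m/s.
= 60.21 km/s.

v_esc ≈ 60.2 km/s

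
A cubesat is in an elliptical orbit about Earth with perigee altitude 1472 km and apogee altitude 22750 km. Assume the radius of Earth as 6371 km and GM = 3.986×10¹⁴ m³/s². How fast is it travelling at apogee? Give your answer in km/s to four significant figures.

r_p = 6371 + 1472 = 7843.0 km = 7.8430×10⁶ m.
r_a = 6371 + 22750 = 29121 km = 2.9121×10⁷ m.
Semi-major axis a = (r_p + r_a)/2 = 18482 km = 1.848×10⁷ m.
Vis-viva: v² = μ(2/r − 1/a) = 3.986×10¹⁴ × (6.868×10⁻⁸ − 5.411×10⁻⁸) = 5.809×10⁶ m²/s².
v = 2410 m/s = 2.410 km/s.

v ≈ 2.410 km/s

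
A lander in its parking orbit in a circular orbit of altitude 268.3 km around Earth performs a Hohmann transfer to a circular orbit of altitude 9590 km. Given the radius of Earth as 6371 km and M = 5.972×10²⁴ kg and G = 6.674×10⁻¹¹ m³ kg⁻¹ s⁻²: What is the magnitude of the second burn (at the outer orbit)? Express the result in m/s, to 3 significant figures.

Δv ≈ 1170 m/s

μ = GM = 6.674×10⁻¹¹ × 5.972×10²⁴ = 3.986×10¹⁴ m³/s².
r₁ = 6371 + 268.3 = 6639.3 km = 6.6393×10⁶ m.
r₂ = 6371 + 9590 = 15961 km = 1.5961×10⁷ m.
Transfer ellipse a_t = (r₁ + r₂)/2 = 1.130×10⁷ m.
At r₁: circular v_c1 = √(μ/r₁) = 7748 m/s; transfer-perigee v_p = √[μ(2/r₁ − 1/a_t)] = 9208 m/s.
At r₂: circular v_c2 = √(μ/r₂) = 4997 m/s; transfer-apogee v_a = √[μ(2/r₂ − 1/a_t)] = 3830 m/s.
Δv₂ = v_c2 − v_a = 1167 m/s.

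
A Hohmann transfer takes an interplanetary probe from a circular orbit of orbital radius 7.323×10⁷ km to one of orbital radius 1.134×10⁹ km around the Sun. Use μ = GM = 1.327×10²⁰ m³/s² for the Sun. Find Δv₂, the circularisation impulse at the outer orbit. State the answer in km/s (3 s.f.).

Δv ≈ 7.05 km/s

r₁ = 7.323×10⁷ km = 7.323×10¹⁰ m.
r₂ = 1.134×10⁹ km = 1.134×10¹² m.
Transfer ellipse a_t = (r₁ + r₂)/2 = 6.036×10¹¹ m.
At r₁: circular v_c1 = √(μ/r₁) = 42570 m/s; transfer-perihelion v_p = √[μ(2/r₁ − 1/a_t)] = 58350 m/s.
At r₂: circular v_c2 = √(μ/r₂) = 10820 m/s; transfer-aphelion v_a = √[μ(2/r₂ − 1/a_t)] = 3768 m/s.
Δv₂ = v_c2 − v_a = 7050 m/s.
= 7.050 km/s.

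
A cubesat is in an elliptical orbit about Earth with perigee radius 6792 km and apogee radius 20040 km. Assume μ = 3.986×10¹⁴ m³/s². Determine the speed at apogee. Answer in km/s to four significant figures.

v ≈ 3.173 km/s

Semi-major axis a = (r_p + r_a)/2 = 13416 km = 1.342×10⁷ m.
Vis-viva: v² = μ(2/r − 1/a) = 3.986×10¹⁴ × (9.980×10⁻⁸ − 7.454×10⁻⁸) = 1.007×10⁷ m²/s².
v = 3173 m/s = 3.173 km/s.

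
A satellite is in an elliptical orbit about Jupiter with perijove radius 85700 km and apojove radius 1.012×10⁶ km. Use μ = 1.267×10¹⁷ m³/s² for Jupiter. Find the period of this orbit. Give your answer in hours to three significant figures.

Semi-major axis a = (r_p + r_a)/2 = (85700 + 1.0120×10⁶)/2 = 5.4885×10⁵ km = 5.488×10⁸ m.
By Kepler's third law T = 2π√(a³/μ) = 2π × 3.612×10⁴ = 2.270×10⁵ s.
= 63.05 hours.

T ≈ 63.0 hours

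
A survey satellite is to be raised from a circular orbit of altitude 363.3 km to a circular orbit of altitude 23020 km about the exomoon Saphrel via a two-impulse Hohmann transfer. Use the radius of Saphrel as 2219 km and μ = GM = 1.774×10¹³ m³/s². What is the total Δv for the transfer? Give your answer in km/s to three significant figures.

Δv_total ≈ 1.39 km/s

r₁ = 2219 + 363.3 = 2582.3 km = 2.5823×10⁶ m.
r₂ = 2219 + 23020 = 25239 km = 2.5239×10⁷ m.
Transfer ellipse a_t = (r₁ + r₂)/2 = 1.391×10⁷ m.
At r₁: circular v_c1 = √(μ/r₁) = 2621 m/s; transfer-periapsis v_p = √[μ(2/r₁ − 1/a_t)] = 3530 m/s.
Δv₁ = v_p − v_c1 = 909.5 m/s.
At r₂: circular v_c2 = √(μ/r₂) = 838.4 m/s; transfer-apoapsis v_a = √[μ(2/r₂ − 1/a_t)] = 361.2 m/s.
Δv₂ = v_c2 − v_a = 477.2 m/s.
Total Δv = Δv₁ + Δv₂ = 1387 m/s = 1.387 km/s.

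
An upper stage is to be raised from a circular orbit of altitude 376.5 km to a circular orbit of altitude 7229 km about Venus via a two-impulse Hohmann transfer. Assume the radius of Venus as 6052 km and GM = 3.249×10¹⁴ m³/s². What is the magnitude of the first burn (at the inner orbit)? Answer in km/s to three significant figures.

Δv ≈ 1.14 km/s

r₁ = 6052 + 376.5 = 6428.5 km = 6.4285×10⁶ m.
r₂ = 6052 + 7229 = 13281 km = 1.3281×10⁷ m.
Transfer ellipse a_t = (r₁ + r₂)/2 = 9.855×10⁶ m.
At r₁: circular v_c1 = √(μ/r₁) = 7109 m/s; transfer-periapsis v_p = √[μ(2/r₁ − 1/a_t)] = 8253 m/s.
Δv₁ = v_p − v_c1 = 1144 m/s.
= 1.144 km/s.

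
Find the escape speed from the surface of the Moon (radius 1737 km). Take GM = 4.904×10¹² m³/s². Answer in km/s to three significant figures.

r = R = 1.737×10⁶ m.
Escape speed v_esc = √(2μ/r) = √(2 × 4.904×10¹² / 1.737×10⁶) = √(5.647×10⁶) = 2376 m/s.
= 2.376 km/s.

v_esc ≈ 2.38 km/s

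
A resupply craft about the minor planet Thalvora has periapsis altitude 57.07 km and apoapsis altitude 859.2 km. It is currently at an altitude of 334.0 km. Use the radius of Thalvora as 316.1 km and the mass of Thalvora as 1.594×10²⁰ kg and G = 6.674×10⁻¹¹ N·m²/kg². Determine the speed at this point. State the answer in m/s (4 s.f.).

μ = GM = 6.674×10⁻¹¹ × 1.594×10²⁰ = 1.064×10¹⁰ m³/s².
r_p = 316.1 + 57.07 = 373.17 km = 3.7317×10⁵ m.
r_a = 316.1 + 859.2 = 1175.3 km = 1.1753×10⁶ m.
r = 316.1 + 334.0 = 650.10 km = 6.501×10⁵ m.
Semi-major axis a = (r_p + r_a)/2 = 774.24 km = 7.742×10⁵ m.
Vis-viva: v² = μ(2/r − 1/a) = 1.064×10¹⁰ × (3.076×10⁻⁶ − 1.292×10⁻⁶) = 1.899×10⁴ m²/s².
v = 137.8 m/s.

v ≈ 137.8 m/s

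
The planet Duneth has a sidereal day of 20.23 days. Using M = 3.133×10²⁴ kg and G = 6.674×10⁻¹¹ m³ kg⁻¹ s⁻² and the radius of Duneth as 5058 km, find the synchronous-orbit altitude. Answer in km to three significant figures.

h_sync ≈ 2.48×10⁵ km

μ = GM = 6.674×10⁻¹¹ × 3.133×10²⁴ = 2.091×10¹⁴ m³/s².
T = 20.23 days = 1.748×10⁶ s.
A synchronous orbit has period T, so by Kepler's third law a = (μT²/4π²)^(1/3).
μT²/4π² = 2.091×10¹⁴ × (1.748×10⁶)² / 39.48 = 1.618×10²⁵ m³.
a = 2.529×10⁸ m = 2.5293×10⁵ km.
Altitude h = a − R = 2.5293×10⁵ − 5058 = 2.4787×10⁵ km.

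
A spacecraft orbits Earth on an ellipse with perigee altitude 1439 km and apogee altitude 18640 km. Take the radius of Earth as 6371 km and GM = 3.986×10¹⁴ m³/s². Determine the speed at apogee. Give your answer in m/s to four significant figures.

r_p = 6371 + 1439 = 7810.0 km = 7.8100×10⁶ m.
r_a = 6371 + 18640 = 25011 km = 2.5011×10⁷ m.
Semi-major axis a = (r_p + r_a)/2 = 16410 km = 1.641×10⁷ m.
Vis-viva: v² = μ(2/r − 1/a) = 3.986×10¹⁴ × (7.996×10⁻⁸ − 6.094×10⁻⁸) = 7.585×10⁶ m²/s².
v = 2754 m/s.

v ≈ 2754 m/s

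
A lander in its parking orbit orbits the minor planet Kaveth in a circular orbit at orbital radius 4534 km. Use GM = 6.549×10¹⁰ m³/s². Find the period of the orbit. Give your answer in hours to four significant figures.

T ≈ 65.84 hours

r = 4534 km = 4.534×10⁶ m.
Kepler's third law: T = 2π√(r³/μ) = 2π√((4.534×10⁶)³ / 6.549×10¹⁰).
r³/μ = 1.423×10⁹ s², so T = 2π × 3.773×10⁴ = 2.370×10⁵ s.
Converting: 2.370×10⁵ s ÷ 3600 = 65.84 hours.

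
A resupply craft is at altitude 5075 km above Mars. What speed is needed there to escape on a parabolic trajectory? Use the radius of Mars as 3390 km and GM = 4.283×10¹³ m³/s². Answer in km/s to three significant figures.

r = 3390 + 5075 = 8465.0 km = 8.4650×10⁶ m.
Escape speed v_esc = √(2μ/r) = √(2 × 4.283×10¹³ / 8.465×10⁶) = √(1.012×10⁷) = 3181 m/s.
= 3.181 km/s.

v_esc ≈ 3.18 km/s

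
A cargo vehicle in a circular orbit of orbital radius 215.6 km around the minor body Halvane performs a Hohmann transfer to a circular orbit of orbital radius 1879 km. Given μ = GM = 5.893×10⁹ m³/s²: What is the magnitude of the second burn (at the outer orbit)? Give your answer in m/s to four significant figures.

Δv ≈ 30.59 m/s

r₁ = 215.6 km = 2.156×10⁵ m.
r₂ = 1879 km = 1.879×10⁶ m.
Transfer ellipse a_t = (r₁ + r₂)/2 = 1.047×10⁶ m.
At r₁: circular v_c1 = √(μ/r₁) = 165.3 m/s; transfer-periapsis v_p = √[μ(2/r₁ − 1/a_t)] = 221.4 m/s.
At r₂: circular v_c2 = √(μ/r₂) = 56.00 m/s; transfer-apoapsis v_a = √[μ(2/r₂ − 1/a_t)] = 25.41 m/s.
Δv₂ = v_c2 − v_a = 30.59 m/s.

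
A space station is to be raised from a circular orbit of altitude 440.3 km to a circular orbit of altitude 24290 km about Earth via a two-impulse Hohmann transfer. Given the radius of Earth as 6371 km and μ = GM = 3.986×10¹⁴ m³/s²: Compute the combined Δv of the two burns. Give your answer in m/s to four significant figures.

Δv_total ≈ 3568 m/s

r₁ = 6371 + 440.3 = 6811.3 km = 6.8113×10⁶ m.
r₂ = 6371 + 24290 = 30661 km = 3.0661×10⁷ m.
Transfer ellipse a_t = (r₁ + r₂)/2 = 1.874×10⁷ m.
At r₁: circular v_c1 = √(μ/r₁) = 7650 m/s; transfer-perigee v_p = √[μ(2/r₁ − 1/a_t)] = 9786 m/s.
Δv₁ = v_p − v_c1 = 2136 m/s.
At r₂: circular v_c2 = √(μ/r₂) = 3606 m/s; transfer-apogee v_a = √[μ(2/r₂ − 1/a_t)] = 2174 m/s.
Δv₂ = v_c2 − v_a = 1432 m/s.
Total Δv = Δv₁ + Δv₂ = 3568 m/s.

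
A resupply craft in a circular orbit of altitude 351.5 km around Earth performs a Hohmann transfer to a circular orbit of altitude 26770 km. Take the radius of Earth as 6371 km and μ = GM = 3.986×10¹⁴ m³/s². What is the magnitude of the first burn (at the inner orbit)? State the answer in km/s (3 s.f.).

Δv ≈ 2.23 km/s

r₁ = 6371 + 351.5 = 6722.5 km = 6.7225×10⁶ m.
r₂ = 6371 + 26770 = 33141 km = 3.3141×10⁷ m.
Transfer ellipse a_t = (r₁ + r₂)/2 = 1.993×10⁷ m.
At r₁: circular v_c1 = √(μ/r₁) = 7700 m/s; transfer-perigee v_p = √[μ(2/r₁ − 1/a_t)] = 9929 m/s.
Δv₁ = v_p − v_c1 = 2229 m/s.
= 2.229 km/s.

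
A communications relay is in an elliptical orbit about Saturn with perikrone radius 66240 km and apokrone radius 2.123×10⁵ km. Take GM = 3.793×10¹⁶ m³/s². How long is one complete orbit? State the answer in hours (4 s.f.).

T ≈ 14.73 hours

Semi-major axis a = (r_p + r_a)/2 = (66240 + 2.1230×10⁵)/2 = 1.3927×10⁵ km = 1.393×10⁸ m.
By Kepler's third law T = 2π√(a³/μ) = 2π × 8.439×10³ = 5.302×10⁴ s.
= 14.73 hours.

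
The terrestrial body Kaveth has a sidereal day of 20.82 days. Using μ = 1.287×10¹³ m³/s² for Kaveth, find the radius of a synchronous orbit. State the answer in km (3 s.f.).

T = 20.82 days = 1.799×10⁶ s.
A synchronous orbit has period T, so by Kepler's third law a = (μT²/4π²)^(1/3).
μT²/4π² = 1.287×10¹³ × (1.799×10⁶)² / 39.48 = 1.055×10²⁴ m³.
a = 1.018×10⁸ m = 1.0180×10⁵ km.

r_sync ≈ 1.02×10⁵ km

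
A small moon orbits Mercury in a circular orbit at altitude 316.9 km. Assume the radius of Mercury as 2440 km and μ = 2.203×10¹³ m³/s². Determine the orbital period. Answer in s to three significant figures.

r = 2440 + 316.9 = 2756.9 km = 2.7569×10⁶ m.
Kepler's third law: T = 2π√(r³/μ) = 2π√((2.757×10⁶)³ / 2.203×10¹³).
r³/μ = 9.511×10⁵ s², so T = 2π × 9.753×10² = 6.128×10³ s.

T ≈ 6130 s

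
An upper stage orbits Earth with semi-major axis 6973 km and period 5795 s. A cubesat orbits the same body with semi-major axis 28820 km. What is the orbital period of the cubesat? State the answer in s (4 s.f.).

T₂ ≈ 48690 s

Kepler's third law: T² ∝ a³, so T₂ = T₁ (a₂/a₁)^(3/2).
a₂/a₁ = 4.133, (a₂/a₁)^(3/2) = 8.403.
T₂ = 5795 × 8.403 = 48690 s.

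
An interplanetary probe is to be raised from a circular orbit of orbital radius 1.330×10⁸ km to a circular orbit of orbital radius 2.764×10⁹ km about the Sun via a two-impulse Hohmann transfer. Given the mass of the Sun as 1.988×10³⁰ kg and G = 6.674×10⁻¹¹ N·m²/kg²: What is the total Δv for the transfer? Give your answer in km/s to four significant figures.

Δv_total ≈ 16.87 km/s

μ = GM = 6.674×10⁻¹¹ × 1.988×10³⁰ = 1.327×10²⁰ m³/s².
r₁ = 1.330×10⁸ km = 1.330×10¹¹ m.
r₂ = 2.764×10⁹ km = 2.764×10¹² m.
Transfer ellipse a_t = (r₁ + r₂)/2 = 1.448×10¹² m.
At r₁: circular v_c1 = √(μ/r₁) = 31580 m/s; transfer-perihelion v_p = √[μ(2/r₁ − 1/a_t)] = 43630 m/s.
Δv₁ = v_p − v_c1 = 12050 m/s.
At r₂: circular v_c2 = √(μ/r₂) = 6928 m/s; transfer-aphelion v_a = √[μ(2/r₂ − 1/a_t)] = 2099 m/s.
Δv₂ = v_c2 − v_a = 4829 m/s.
Total Δv = Δv₁ + Δv₂ = 16870 m/s = 16.87 km/s.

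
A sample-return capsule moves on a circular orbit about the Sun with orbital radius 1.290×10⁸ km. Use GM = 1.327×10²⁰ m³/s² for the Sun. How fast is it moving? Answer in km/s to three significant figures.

v ≈ 32.1 km/s

r = 1.290×10⁸ km = 1.290×10¹¹ m.
For a circular orbit v = √(μ/r) = √(1.327×10²⁰ / 1.290×10¹¹) = √(1.029×10⁹) = 32070 m/s.
That is 32.07 km/s.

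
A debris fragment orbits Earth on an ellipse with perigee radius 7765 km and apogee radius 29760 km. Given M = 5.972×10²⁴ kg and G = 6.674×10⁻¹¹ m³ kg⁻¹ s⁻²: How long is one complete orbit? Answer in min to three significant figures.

T ≈ 426 min

μ = GM = 6.674×10⁻¹¹ × 5.972×10²⁴ = 3.986×10¹⁴ m³/s².
Semi-major axis a = (r_p + r_a)/2 = (7765.0 + 29760)/2 = 18762 km = 1.876×10⁷ m.
By Kepler's third law T = 2π√(a³/μ) = 2π × 4.071×10³ = 2.558×10⁴ s.
= 426.3 min.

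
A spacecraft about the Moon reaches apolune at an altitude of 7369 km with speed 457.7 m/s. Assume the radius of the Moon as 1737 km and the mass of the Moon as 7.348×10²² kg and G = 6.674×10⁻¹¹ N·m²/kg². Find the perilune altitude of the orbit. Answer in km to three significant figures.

perilune altitude ≈ 462 km

μ = GM = 6.674×10⁻¹¹ × 7.348×10²² = 4.904×10¹² m³/s².
r_a = 1737 + 7369 = 9106.0 km = 9.106×10⁶ m.
Specific energy ε = v²/2 − μ/r = -4.338×10⁵ J/kg, so a = −μ/(2ε) = 5.652×10⁶ m.
The apsides satisfy r_p + r_a = 2a, so the perilune radius is 2a − r_a = 2.199×10⁶ m = 2198.7 km.
Perilune altitude = 2198.7 − 1737 = 461.68 km.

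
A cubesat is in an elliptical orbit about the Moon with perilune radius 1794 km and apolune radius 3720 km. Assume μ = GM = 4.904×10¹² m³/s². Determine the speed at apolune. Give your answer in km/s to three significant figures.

v ≈ 0.926 km/s

Semi-major axis a = (r_p + r_a)/2 = 2757.0 km = 2.757×10⁶ m.
Vis-viva: v² = μ(2/r − 1/a) = 4.904×10¹² × (5.376×10⁻⁷ − 3.627×10⁻⁷) = 8.578×10⁵ m²/s².
v = 926.2 m/s = 0.9262 km/s.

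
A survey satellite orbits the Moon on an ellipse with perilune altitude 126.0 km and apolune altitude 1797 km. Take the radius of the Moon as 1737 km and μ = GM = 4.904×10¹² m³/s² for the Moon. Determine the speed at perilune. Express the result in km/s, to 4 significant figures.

v ≈ 1.857 km/s

r_p = 1737 + 126.0 = 1863.0 km = 1.8630×10⁶ m.
r_a = 1737 + 1797 = 3534.0 km = 3.5340×10⁶ m.
Semi-major axis a = (r_p + r_a)/2 = 2698.5 km = 2.698×10⁶ m.
Vis-viva: v² = μ(2/r − 1/a) = 4.904×10¹² × (1.074×10⁻⁶ − 3.706×10⁻⁷) = 3.447×10⁶ m²/s².
v = 1857 m/s = 1.857 km/s.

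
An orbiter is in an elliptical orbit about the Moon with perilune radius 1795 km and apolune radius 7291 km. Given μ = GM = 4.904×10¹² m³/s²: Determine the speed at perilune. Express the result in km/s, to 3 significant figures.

v ≈ 2.09 km/s

Semi-major axis a = (r_p + r_a)/2 = 4543.0 km = 4.543×10⁶ m.
Vis-viva: v² = μ(2/r − 1/a) = 4.904×10¹² × (1.114×10⁻⁶ − 2.201×10⁻⁷) = 4.385×10⁶ m²/s².
v = 2094 m/s = 2.094 km/s.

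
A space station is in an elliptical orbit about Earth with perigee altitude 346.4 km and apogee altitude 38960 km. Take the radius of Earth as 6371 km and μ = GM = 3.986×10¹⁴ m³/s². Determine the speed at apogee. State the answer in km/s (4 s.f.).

v ≈ 1.507 km/s

r_p = 6371 + 346.4 = 6717.4 km = 6.7174×10⁶ m.
r_a = 6371 + 38960 = 45331 km = 4.5331×10⁷ m.
Semi-major axis a = (r_p + r_a)/2 = 26024 km = 2.602×10⁷ m.
Vis-viva: v² = μ(2/r − 1/a) = 3.986×10¹⁴ × (4.412×10⁻⁸ − 3.843×10⁻⁸) = 2.270×10⁶ m²/s².
v = 1507 m/s = 1.507 km/s.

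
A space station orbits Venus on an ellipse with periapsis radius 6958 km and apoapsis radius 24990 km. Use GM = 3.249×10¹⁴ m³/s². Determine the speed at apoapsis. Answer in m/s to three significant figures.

v ≈ 2380 m/s

Semi-major axis a = (r_p + r_a)/2 = 15974 km = 1.597×10⁷ m.
Vis-viva: v² = μ(2/r − 1/a) = 3.249×10¹⁴ × (8.003×10⁻⁸ − 6.260×10⁻⁸) = 5.663×10⁶ m²/s².
v = 2380 m/s.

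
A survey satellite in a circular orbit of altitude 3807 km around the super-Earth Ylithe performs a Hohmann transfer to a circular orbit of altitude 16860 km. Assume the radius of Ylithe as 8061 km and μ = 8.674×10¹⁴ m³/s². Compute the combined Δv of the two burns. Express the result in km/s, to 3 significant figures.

r₁ = 8061 + 3807 = 11868 km = 1.1868×10⁷ m.
r₂ = 8061 + 16860 = 24921 km = 2.4921×10⁷ m.
Transfer ellipse a_t = (r₁ + r₂)/2 = 1.839×10⁷ m.
At r₁: circular v_c1 = √(μ/r₁) = 8549 m/s; transfer-periapsis v_p = √[μ(2/r₁ − 1/a_t)] = 9951 m/s.
Δv₁ = v_p − v_c1 = 1402 m/s.
At r₂: circular v_c2 = √(μ/r₂) = 5900 m/s; transfer-apoapsis v_a = √[μ(2/r₂ − 1/a_t)] = 4739 m/s.
Δv₂ = v_c2 − v_a = 1161 m/s.
Total Δv = Δv₁ + Δv₂ = 2563 m/s = 2.563 km/s.

Δv_total ≈ 2.56 km/s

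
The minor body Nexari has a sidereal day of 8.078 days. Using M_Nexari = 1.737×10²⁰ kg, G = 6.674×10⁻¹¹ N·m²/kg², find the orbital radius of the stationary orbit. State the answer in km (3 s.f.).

μ = GM = 6.674×10⁻¹¹ × 1.737×10²⁰ = 1.159×10¹⁰ m³/s².
T = 8.078 days = 6.979×10⁵ s.
A synchronous orbit has period T, so by Kepler's third law a = (μT²/4π²)^(1/3).
μT²/4π² = 1.159×10¹⁰ × (6.979×10⁵)² / 39.48 = 1.430×10²⁰ m³.
a = 5.230×10⁶ m = 5229.8 km.

r_sync ≈ 5230 km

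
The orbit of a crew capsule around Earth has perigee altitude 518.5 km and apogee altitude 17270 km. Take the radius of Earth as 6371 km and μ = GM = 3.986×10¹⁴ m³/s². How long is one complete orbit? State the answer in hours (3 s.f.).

r_p = 6371 + 518.5 = 6889.5 km = 6.8895×10⁶ m.
r_a = 6371 + 17270 = 23641 km = 2.3641×10⁷ m.
Semi-major axis a = (r_p + r_a)/2 = (6889.5 + 23641)/2 = 15265 km = 1.527×10⁷ m.
By Kepler's third law T = 2π√(a³/μ) = 2π × 2.987×10³ = 1.877×10⁴ s.
= 5.214 hours.

T ≈ 5.21 hours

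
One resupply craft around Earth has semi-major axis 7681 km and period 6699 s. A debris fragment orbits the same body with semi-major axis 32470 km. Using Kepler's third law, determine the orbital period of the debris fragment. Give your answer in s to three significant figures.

Kepler's third law: T² ∝ a³, so T₂ = T₁ (a₂/a₁)^(3/2).
a₂/a₁ = 4.227, (a₂/a₁)^(3/2) = 8.692.
T₂ = 6699 × 8.692 = 58220 s.

T₂ ≈ 58200 s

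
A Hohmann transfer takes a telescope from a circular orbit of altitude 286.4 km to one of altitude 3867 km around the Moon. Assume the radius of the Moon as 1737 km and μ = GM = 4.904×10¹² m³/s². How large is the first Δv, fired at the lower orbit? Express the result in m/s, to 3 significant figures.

Δv ≈ 330 m/s

r₁ = 1737 + 286.4 = 2023.4 km = 2.0234×10⁶ m.
r₂ = 1737 + 3867 = 5604.0 km = 5.6040×10⁶ m.
Transfer ellipse a_t = (r₁ + r₂)/2 = 3.814×10⁶ m.
At r₁: circular v_c1 = √(μ/r₁) = 1557 m/s; transfer-perilune v_p = √[μ(2/r₁ − 1/a_t)] = 1887 m/s.
Δv₁ = v_p − v_c1 = 330.4 m/s.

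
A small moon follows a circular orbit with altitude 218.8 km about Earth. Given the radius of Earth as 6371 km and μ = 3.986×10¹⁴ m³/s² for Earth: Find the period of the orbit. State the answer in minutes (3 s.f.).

T ≈ 88.7 minutes

r = 6371 + 218.8 = 6589.8 km = 6.5898×10⁶ m.
Kepler's third law: T = 2π√(r³/μ) = 2π√((6.590×10⁶)³ / 3.986×10¹⁴).
r³/μ = 7.179×10⁵ s², so T = 2π × 8.473×10² = 5.324×10³ s.
Converting: 5.324×10³ s ÷ 60.00 = 88.73 minutes.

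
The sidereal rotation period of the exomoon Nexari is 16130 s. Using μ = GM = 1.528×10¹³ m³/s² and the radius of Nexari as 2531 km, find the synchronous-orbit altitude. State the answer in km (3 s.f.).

A synchronous orbit has period T, so by Kepler's third law a = (μT²/4π²)^(1/3).
μT²/4π² = 1.528×10¹³ × (1.613×10⁴)² / 39.48 = 1.007×10²⁰ m³.
a = 4.652×10⁶ m = 4652.4 km.
Altitude h = a − R = 4652.4 − 2531 = 2121.4 km.

h_sync ≈ 2120 km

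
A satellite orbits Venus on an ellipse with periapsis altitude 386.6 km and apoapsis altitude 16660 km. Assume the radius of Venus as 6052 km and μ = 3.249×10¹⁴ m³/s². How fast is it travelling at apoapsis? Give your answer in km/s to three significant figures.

r_p = 6052 + 386.6 = 6438.6 km = 6.4386×10⁶ m.
r_a = 6052 + 16660 = 22712 km = 2.2712×10⁷ m.
Semi-major axis a = (r_p + r_a)/2 = 14575 km = 1.458×10⁷ m.
Vis-viva: v² = μ(2/r − 1/a) = 3.249×10¹⁴ × (8.806×10⁻⁸ − 6.861×10⁻⁸) = 6.319×10⁶ m²/s².
v = 2514 m/s = 2.514 km/s.

v ≈ 2.51 km/s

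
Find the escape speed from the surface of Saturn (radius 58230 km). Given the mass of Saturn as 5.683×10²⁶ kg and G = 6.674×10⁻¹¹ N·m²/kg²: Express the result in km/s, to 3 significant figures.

v_esc ≈ 36.1 km/s

μ = GM = 6.674×10⁻¹¹ × 5.683×10²⁶ = 3.793×10¹⁶ m³/s².
r = R = 5.823×10⁷ m.
Escape speed v_esc = √(2μ/r) = √(2 × 3.793×10¹⁶ / 5.823×10⁷) = √(1.303×10⁹) = 36090 m/s.
= 36.09 km/s.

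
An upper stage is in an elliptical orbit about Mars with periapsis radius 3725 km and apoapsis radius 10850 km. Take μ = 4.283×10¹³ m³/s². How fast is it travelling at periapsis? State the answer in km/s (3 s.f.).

v ≈ 4.14 km/s

Semi-major axis a = (r_p + r_a)/2 = 7287.5 km = 7.288×10⁶ m.
Vis-viva: v² = μ(2/r − 1/a) = 4.283×10¹³ × (5.369×10⁻⁷ − 1.372×10⁻⁷) = 1.712×10⁷ m²/s².
v = 4137 m/s = 4.137 km/s.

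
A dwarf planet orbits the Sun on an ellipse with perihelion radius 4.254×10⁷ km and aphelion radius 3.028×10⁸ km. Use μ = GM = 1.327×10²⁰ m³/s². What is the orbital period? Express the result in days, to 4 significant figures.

Semi-major axis a = (r_p + r_a)/2 = (4.2540×10⁷ + 3.0280×10⁸)/2 = 1.7267×10⁸ km = 1.727×10¹¹ m.
By Kepler's third law T = 2π√(a³/μ) = 2π × 6.229×10⁶ = 3.914×10⁷ s.
= 453.0 days.

T ≈ 453.0 days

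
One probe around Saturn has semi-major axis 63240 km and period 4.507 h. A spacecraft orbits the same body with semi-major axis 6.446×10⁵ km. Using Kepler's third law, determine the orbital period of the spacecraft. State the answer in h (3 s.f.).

Kepler's third law: T² ∝ a³, so T₂ = T₁ (a₂/a₁)^(3/2).
a₂/a₁ = 10.19, (a₂/a₁)^(3/2) = 32.54.
T₂ = 4.507 × 32.54 = 146.7 h.

T₂ ≈ 147 h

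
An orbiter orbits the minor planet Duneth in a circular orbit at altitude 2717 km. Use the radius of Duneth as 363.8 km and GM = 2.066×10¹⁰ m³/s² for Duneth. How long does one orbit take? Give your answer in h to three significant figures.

T ≈ 65.7 h

r = 363.8 + 2717 = 3080.8 km = 3.0808×10⁶ m.
Kepler's third law: T = 2π√(r³/μ) = 2π√((3.081×10⁶)³ / 2.066×10¹⁰).
r³/μ = 1.415×10⁹ s², so T = 2π × 3.762×10⁴ = 2.364×10⁵ s.
Converting: 2.364×10⁵ s ÷ 3600 = 65.66 h.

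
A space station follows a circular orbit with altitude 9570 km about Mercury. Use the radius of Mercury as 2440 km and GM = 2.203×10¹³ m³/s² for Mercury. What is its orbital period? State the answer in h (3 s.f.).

r = 2440 + 9570 = 12010 km = 1.2010×10⁷ m.
Kepler's third law: T = 2π√(r³/μ) = 2π√((1.201×10⁷)³ / 2.203×10¹³).
r³/μ = 7.863×10⁷ s², so T = 2π × 8.868×10³ = 5.572×10⁴ s.
Converting: 5.572×10⁴ s ÷ 3600 = 15.48 h.

T ≈ 15.5 h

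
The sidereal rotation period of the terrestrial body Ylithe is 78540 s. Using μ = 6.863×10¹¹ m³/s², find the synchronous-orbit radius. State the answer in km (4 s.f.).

A synchronous orbit has period T, so by Kepler's third law a = (μT²/4π²)^(1/3).
μT²/4π² = 6.863×10¹¹ × (7.854×10⁴)² / 39.48 = 1.072×10²⁰ m³.
a = 4.751×10⁶ m = 4750.9 km.

r_sync ≈ 4751 km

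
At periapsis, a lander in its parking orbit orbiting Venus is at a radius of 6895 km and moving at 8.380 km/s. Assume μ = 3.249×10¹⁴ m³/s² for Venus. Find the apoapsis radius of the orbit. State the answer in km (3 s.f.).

r_p = 6.895×10⁶ m.
Specific energy ε = v²/2 − μ/r = -1.201×10⁷ J/kg, so a = −μ/(2ε) = 1.353×10⁷ m.
The apsides satisfy r_p + r_a = 2a, so the apoapsis radius is 2a − r_p = 2.016×10⁷ m = 20160 km.

apoapsis radius ≈ 20200 km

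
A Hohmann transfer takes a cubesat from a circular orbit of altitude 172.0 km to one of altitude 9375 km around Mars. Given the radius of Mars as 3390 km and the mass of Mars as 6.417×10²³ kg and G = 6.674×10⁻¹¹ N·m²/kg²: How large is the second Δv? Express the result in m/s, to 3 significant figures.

Δv ≈ 622 m/s

μ = GM = 6.674×10⁻¹¹ × 6.417×10²³ = 4.283×10¹³ m³/s².
r₁ = 3390 + 172.0 = 3562.0 km = 3.5620×10⁶ m.
r₂ = 3390 + 9375 = 12765 km = 1.2765×10⁷ m.
Transfer ellipse a_t = (r₁ + r₂)/2 = 8.164×10⁶ m.
At r₁: circular v_c1 = √(μ/r₁) = 3467 m/s; transfer-periapsis v_p = √[μ(2/r₁ − 1/a_t)] = 4336 m/s.
At r₂: circular v_c2 = √(μ/r₂) = 1832 m/s; transfer-apoapsis v_a = √[μ(2/r₂ − 1/a_t)] = 1210 m/s.
Δv₂ = v_c2 − v_a = 621.8 m/s.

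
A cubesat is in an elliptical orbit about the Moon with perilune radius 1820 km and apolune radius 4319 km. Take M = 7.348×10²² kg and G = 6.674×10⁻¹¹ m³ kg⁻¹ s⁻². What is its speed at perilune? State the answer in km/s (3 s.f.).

μ = GM = 6.674×10⁻¹¹ × 7.348×10²² = 4.904×10¹² m³/s².
Semi-major axis a = (r_p + r_a)/2 = 3069.5 km = 3.070×10⁶ m.
Vis-viva: v² = μ(2/r − 1/a) = 4.904×10¹² × (1.099×10⁻⁶ − 3.258×10⁻⁷) = 3.791×10⁶ m²/s².
v = 1947 m/s = 1.947 km/s.

v ≈ 1.95 km/s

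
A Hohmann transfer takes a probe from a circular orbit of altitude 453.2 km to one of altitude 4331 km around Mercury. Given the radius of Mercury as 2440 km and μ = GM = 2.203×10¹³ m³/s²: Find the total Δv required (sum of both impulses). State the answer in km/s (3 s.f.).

r₁ = 2440 + 453.2 = 2893.2 km = 2.8932×10⁶ m.
r₂ = 2440 + 4331 = 6771.0 km = 6.7710×10⁶ m.
Transfer ellipse a_t = (r₁ + r₂)/2 = 4.832×10⁶ m.
At r₁: circular v_c1 = √(μ/r₁) = 2759 m/s; transfer-periherm v_p = √[μ(2/r₁ − 1/a_t)] = 3266 m/s.
Δv₁ = v_p − v_c1 = 507.0 m/s.
At r₂: circular v_c2 = √(μ/r₂) = 1804 m/s; transfer-apoherm v_a = √[μ(2/r₂ − 1/a_t)] = 1396 m/s.
Δv₂ = v_c2 − v_a = 408.0 m/s.
Total Δv = Δv₁ + Δv₂ = 915.1 m/s = 0.9151 km/s.

Δv_total ≈ 0.915 km/s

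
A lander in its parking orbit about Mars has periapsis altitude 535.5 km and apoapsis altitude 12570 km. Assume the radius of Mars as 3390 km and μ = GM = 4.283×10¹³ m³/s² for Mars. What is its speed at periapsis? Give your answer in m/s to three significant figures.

v ≈ 4180 m/s

r_p = 3390 + 535.5 = 3925.5 km = 3.9255×10⁶ m.
r_a = 3390 + 12570 = 15960 km = 1.5960×10⁷ m.
Semi-major axis a = (r_p + r_a)/2 = 9942.8 km = 9.943×10⁶ m.
Vis-viva: v² = μ(2/r − 1/a) = 4.283×10¹³ × (5.095×10⁻⁷ − 1.006×10⁻⁷) = 1.751×10⁷ m²/s².
v = 4185 m/s.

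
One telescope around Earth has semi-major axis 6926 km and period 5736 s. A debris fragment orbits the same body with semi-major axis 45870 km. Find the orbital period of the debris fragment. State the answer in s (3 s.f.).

T₂ ≈ 97800 s

Kepler's third law: T² ∝ a³, so T₂ = T₁ (a₂/a₁)^(3/2).
a₂/a₁ = 6.623, (a₂/a₁)^(3/2) = 17.04.
T₂ = 5736 × 17.04 = 97760 s.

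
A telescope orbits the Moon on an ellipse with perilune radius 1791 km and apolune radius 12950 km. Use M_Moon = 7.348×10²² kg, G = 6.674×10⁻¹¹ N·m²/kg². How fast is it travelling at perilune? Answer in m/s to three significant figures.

v ≈ 2190 m/s

μ = GM = 6.674×10⁻¹¹ × 7.348×10²² = 4.904×10¹² m³/s².
Semi-major axis a = (r_p + r_a)/2 = 7370.5 km = 7.370×10⁶ m.
Vis-viva: v² = μ(2/r − 1/a) = 4.904×10¹² × (1.117×10⁻⁶ − 1.357×10⁻⁷) = 4.811×10⁶ m²/s².
v = 2193 m/s.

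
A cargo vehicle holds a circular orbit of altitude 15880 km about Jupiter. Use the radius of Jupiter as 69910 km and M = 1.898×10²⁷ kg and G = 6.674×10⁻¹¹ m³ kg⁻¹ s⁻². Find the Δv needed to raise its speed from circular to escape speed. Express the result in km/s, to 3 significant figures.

Δv ≈ 15.9 km/s

μ = GM = 6.674×10⁻¹¹ × 1.898×10²⁷ = 1.267×10¹⁷ m³/s².
r = 69910 + 15880 = 85790 km = 8.5790×10⁷ m.
Circular speed v_c = √(μ/r) = 38430 m/s.
Escape speed v_esc = √(2μ/r) = √2 × v_c = 54340 m/s.
Δv = v_esc − v_c = 15920 m/s = 15.92 km/s.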